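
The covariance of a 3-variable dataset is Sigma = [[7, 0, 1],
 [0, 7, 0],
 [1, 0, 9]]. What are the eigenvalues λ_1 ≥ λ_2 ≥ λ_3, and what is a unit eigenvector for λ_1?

Step 1 — characteristic polynomial p(λ) = det(λI - Sigma) = λ³ - tr·λ² + c_1·λ - det, where tr = trace, c_1 = sum of the principal 2×2 minors, det = det(Sigma):
  tr = 7 + 7 + 9 = 23,
  c_1 = (7·7 - (0)²) + (7·9 - (1)²) + (7·9 - (0)²) = 49 + 62 + 63 = 174,
  det = 7·(7·9 - (0)²) - (0)·((0)·9 - (0)·(1)) + (1)·((0)·(0) - 7·(1)) = 7·(63) - (0)·(0) + (1)·(-7) = 434.
  So p(λ) = λ³ - 23λ² + 174λ - 434.
Step 2 — look for an integer root (rational root theorem: any rational root is an integer divisor of 434). Testing λ = 7:
  p(7) = 343 - 1127 + 1218 - 434 = 0  ✓
  Dividing out (λ - 7): p(λ) = (λ - 7)(λ² - 16λ + 62).
Step 3 — remaining eigenvalues from the quadratic λ² - 16λ + 62 = 0:
  Δ = 16² - 4·62 = 256 - 248 = 8,  λ = (16 ± √8)/2 = (16 ± 2.8284)/2 ≈ 9.4142 or 6.5858.
  Sorted: λ_1 = 9.4142,  λ_2 = 7,  λ_3 = 6.5858  (check: sum = 23 = tr ✓).

Step 4 — unit eigenvector for λ_1 ≈ 9.4142: v spans the null space of (Sigma - λ_1 I), whose rows are
  r_1 = (-2.4142, 0, 1),  r_2 = (0, -2.4142, 0),  r_3 = (1, 0, -0.4142).
  v is orthogonal to every row, so take v ∝ r_1 × r_2 = ((0)·(0) - (1)·(-2.4142), (1)·(0) - (-2.4142)·(0), (-2.4142)·(-2.4142) - (0)·(0)) ≈ (2.4142, 0, 5.8284).
  Let u = (2.4142, 0, 5.8284).
  ||u|| = √((2.4142)² + (0)² + (5.8284)²) = √(39.799) ≈ 6.3086,  v_1 = u/||u|| ≈ (0.3827, 0, 0.9239) (||v_1|| = 1).

λ_1 = 9.4142,  λ_2 = 7,  λ_3 = 6.5858;  v_1 ≈ (0.3827, 0, 0.9239)


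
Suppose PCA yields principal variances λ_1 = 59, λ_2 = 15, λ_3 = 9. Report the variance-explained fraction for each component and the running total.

Step 1 — total variance = trace(Sigma) = Σ λ_i = 59 + 15 + 9 = 83.

Step 2 — fraction explained by component i = λ_i / Σ λ:
  PC1: 59/83 = 0.7108
  PC2: 15/83 = 0.1807
  PC3: 9/83 = 0.1084

Step 3 — cumulative fraction after k components = (λ_1 + ... + λ_k) / Σ λ:
  k = 1: 59/83 = 0.7108
  k = 2: (59 + 15)/83 = 74/83 = 0.8916
  k = 3: (59 + 15 + 9)/83 = 83/83 = 1

Summary (fraction, with percent):

explained: PC1 0.7108 (71.08%), PC2 0.1807 (18.07%), PC3 0.1084 (10.84%);  cumulative: 0.7108, 0.8916, 1


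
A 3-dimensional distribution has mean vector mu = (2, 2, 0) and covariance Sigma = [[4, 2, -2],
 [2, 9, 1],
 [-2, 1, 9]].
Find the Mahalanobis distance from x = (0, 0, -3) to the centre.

Step 1 — centre the observation: (x - mu) = (-2, -2, -3).

Step 2 — invert Sigma (cofactor / det for 3×3, or solve directly):
  Sigma^{-1} = [[0.3333, -0.0833, 0.0833],
 [-0.0833, 0.1333, -0.0333],
 [0.0833, -0.0333, 0.1333]].

Step 3 — form the quadratic (x - mu)^T · Sigma^{-1} · (x - mu):
  Sigma^{-1} · (x - mu) = (-0.75, 0, -0.5).
  (x - mu)^T · [Sigma^{-1} · (x - mu)] = (-2)·(-0.75) + (-2)·(0) + (-3)·(-0.5) = 3.

Step 4 — take square root: d = √(3) ≈ 1.7321.

d(x, mu) = √(3) ≈ 1.7321


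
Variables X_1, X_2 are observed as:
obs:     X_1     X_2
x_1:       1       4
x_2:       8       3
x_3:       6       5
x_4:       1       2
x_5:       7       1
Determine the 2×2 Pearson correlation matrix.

Step 1 — column means:
  mean(X_1) = (1 + 8 + 6 + 1 + 7) / 5 = 23/5 = 4.6
  mean(X_2) = (4 + 3 + 5 + 2 + 1) / 5 = 15/5 = 3

Step 2 — sample variances and covariances s[i,j] = (1/(n-1)) · Σ_k (x_{k,i} - mean_i) · (x_{k,j} - mean_j), with n-1 = 4:
  s[X_1,X_1] = ((-3.6)·(-3.6) + (3.4)·(3.4) + (1.4)·(1.4) + (-3.6)·(-3.6) + (2.4)·(2.4)) / 4 = 45.2/4 = 11.3
  s[X_1,X_2] = ((-3.6)·(1) + (3.4)·(0) + (1.4)·(2) + (-3.6)·(-1) + (2.4)·(-2)) / 4 = -2/4 = -0.5
  s[X_2,X_2] = ((1)·(1) + (0)·(0) + (2)·(2) + (-1)·(-1) + (-2)·(-2)) / 4 = 10/4 = 2.5
  Sample standard deviations s_i = √(s[i,i]):
  s(X_1) = √(11.3) = 3.3615
  s(X_2) = √(2.5) = 1.5811

Step 3 — r_{ij} = s_{ij} / (s_i · s_j):
  r[X_1,X_1] = 1 (diagonal).
  r[X_1,X_2] = -0.5 / (3.3615 · 1.5811) = -0.5 / 5.3151 = -0.0941
  r[X_2,X_2] = 1 (diagonal).

R is symmetric with unit diagonal. Assembling:

R = [[1, -0.0941],
 [-0.0941, 1]]


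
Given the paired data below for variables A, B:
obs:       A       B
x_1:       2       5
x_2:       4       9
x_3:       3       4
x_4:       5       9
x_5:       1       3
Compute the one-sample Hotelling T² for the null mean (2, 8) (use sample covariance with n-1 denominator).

Step 1 — sample mean vector:
  mean(A) = (2 + 4 + 3 + 5 + 1) / 5 = 15/5 = 3
  mean(B) = (5 + 9 + 4 + 9 + 3) / 5 = 30/5 = 6
  x̄ = (3, 6),  deviation x̄ - mu_0 = (3, 6) - (2, 8) = (1, -2).

Step 2 — sample covariance matrix, S[i,j] = (1/(n-1)) · Σ_k (x_{k,i} - mean_i) · (x_{k,j} - mean_j), divisor n-1 = 4:
  S[A,A] = ((-1)·(-1) + (1)·(1) + (0)·(0) + (2)·(2) + (-2)·(-2)) / 4 = 10/4 = 2.5
  S[A,B] = ((-1)·(-1) + (1)·(3) + (0)·(-2) + (2)·(3) + (-2)·(-3)) / 4 = 16/4 = 4
  S[B,B] = ((-1)·(-1) + (3)·(3) + (-2)·(-2) + (3)·(3) + (-3)·(-3)) / 4 = 32/4 = 8
  S = [[2.5, 4],
 [4, 8]].

Step 3 — invert S. det(S) = 2.5·8 - (4)² = 4.
  S^{-1} = (1/det) · [[d, -b], [-b, a]] = [[2, -1],
 [-1, 0.625]].

Step 4 — quadratic form (x̄ - mu_0)^T · S^{-1} · (x̄ - mu_0):
  S^{-1} · (x̄ - mu_0) = (4, -2.25),
  (x̄ - mu_0)^T · [...] = (1)·(4) + (-2)·(-2.25) = 8.5.

Step 5 — scale by n: T² = 5 · 8.5 = 42.5.

T² ≈ 42.5


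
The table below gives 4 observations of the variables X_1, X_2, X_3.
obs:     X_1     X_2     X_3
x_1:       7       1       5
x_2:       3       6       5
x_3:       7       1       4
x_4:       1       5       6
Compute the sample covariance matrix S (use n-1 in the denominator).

Step 1 — column means:
  mean(X_1) = (7 + 3 + 7 + 1) / 4 = 18/4 = 4.5
  mean(X_2) = (1 + 6 + 1 + 5) / 4 = 13/4 = 3.25
  mean(X_3) = (5 + 5 + 4 + 6) / 4 = 20/4 = 5

Step 2 — sample covariance S[i,j] = (1/(n-1)) · Σ_k (x_{k,i} - mean_i) · (x_{k,j} - mean_j), with n-1 = 3.
  S[X_1,X_1] = ((2.5)·(2.5) + (-1.5)·(-1.5) + (2.5)·(2.5) + (-3.5)·(-3.5)) / 3 = 27/3 = 9
  S[X_1,X_2] = ((2.5)·(-2.25) + (-1.5)·(2.75) + (2.5)·(-2.25) + (-3.5)·(1.75)) / 3 = -21.5/3 = -7.1667
  S[X_1,X_3] = ((2.5)·(0) + (-1.5)·(0) + (2.5)·(-1) + (-3.5)·(1)) / 3 = -6/3 = -2
  S[X_2,X_2] = ((-2.25)·(-2.25) + (2.75)·(2.75) + (-2.25)·(-2.25) + (1.75)·(1.75)) / 3 = 20.75/3 = 6.9167
  S[X_2,X_3] = ((-2.25)·(0) + (2.75)·(0) + (-2.25)·(-1) + (1.75)·(1)) / 3 = 4/3 = 1.3333
  S[X_3,X_3] = ((0)·(0) + (0)·(0) + (-1)·(-1) + (1)·(1)) / 3 = 2/3 = 0.6667

S is symmetric (S[j,i] = S[i,j]). Assembling:

S = [[9, -7.1667, -2],
 [-7.1667, 6.9167, 1.3333],
 [-2, 1.3333, 0.6667]]


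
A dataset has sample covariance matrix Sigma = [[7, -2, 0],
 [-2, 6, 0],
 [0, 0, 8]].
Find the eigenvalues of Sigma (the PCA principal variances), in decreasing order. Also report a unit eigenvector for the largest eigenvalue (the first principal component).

Step 1 — characteristic polynomial p(λ) = det(λI - Sigma) = λ³ - tr·λ² + c_1·λ - det, where tr = trace, c_1 = sum of the principal 2×2 minors, det = det(Sigma):
  tr = 7 + 6 + 8 = 21,
  c_1 = (7·6 - (-2)²) + (7·8 - (0)²) + (6·8 - (0)²) = 38 + 56 + 48 = 142,
  det = 7·(6·8 - (0)²) - (-2)·((-2)·8 - (0)·(0)) + (0)·((-2)·(0) - 6·(0)) = 7·(48) - (-2)·(-16) + (0)·(0) = 304.
  So p(λ) = λ³ - 21λ² + 142λ - 304.
Step 2 — look for an integer root (rational root theorem: any rational root is an integer divisor of 304). Testing λ = 8:
  p(8) = 512 - 1344 + 1136 - 304 = 0  ✓
  Dividing out (λ - 8): p(λ) = (λ - 8)(λ² - 13λ + 38).
Step 3 — remaining eigenvalues from the quadratic λ² - 13λ + 38 = 0:
  Δ = 13² - 4·38 = 169 - 152 = 17,  λ = (13 ± √17)/2 = (13 ± 4.1231)/2 ≈ 8.5616 or 4.4384.
  Sorted: λ_1 = 8.5616,  λ_2 = 8,  λ_3 = 4.4384  (check: sum = 21 = tr ✓).

Step 4 — unit eigenvector for λ_1 ≈ 8.5616: v spans the null space of (Sigma - λ_1 I), whose rows are
  r_1 = (-1.5616, -2, 0),  r_2 = (-2, -2.5616, 0),  r_3 = (0, 0, -0.5616).
  v is orthogonal to every row, so take v ∝ r_1 × r_3 = ((-2)·(-0.5616) - (0)·(0), (0)·(0) - (-1.5616)·(-0.5616), (-1.5616)·(0) - (-2)·(0)) ≈ (1.1231, -0.8769, 0).
  Let u = (1.1231, -0.8769, 0).
  ||u|| = √((1.1231)² + (-0.8769)² + (0)²) = √(2.0303) ≈ 1.4249,  v_1 = u/||u|| ≈ (0.7882, -0.6154, 0) (||v_1|| = 1).

λ_1 = 8.5616,  λ_2 = 8,  λ_3 = 4.4384;  v_1 ≈ (0.7882, -0.6154, 0)


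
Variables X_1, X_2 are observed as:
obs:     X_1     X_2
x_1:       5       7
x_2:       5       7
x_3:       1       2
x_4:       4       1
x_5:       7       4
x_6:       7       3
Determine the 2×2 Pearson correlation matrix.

Step 1 — column means:
  mean(X_1) = (5 + 5 + 1 + 4 + 7 + 7) / 6 = 29/6 = 4.8333
  mean(X_2) = (7 + 7 + 2 + 1 + 4 + 3) / 6 = 24/6 = 4

Step 2 — sample variances and covariances s[i,j] = (1/(n-1)) · Σ_k (x_{k,i} - mean_i) · (x_{k,j} - mean_j), with n-1 = 5:
  s[X_1,X_1] = ((0.1667)·(0.1667) + (0.1667)·(0.1667) + (-3.8333)·(-3.8333) + (-0.8333)·(-0.8333) + (2.1667)·(2.1667) + (2.1667)·(2.1667)) / 5 = 24.8333/5 = 4.9667
  s[X_1,X_2] = ((0.1667)·(3) + (0.1667)·(3) + (-3.8333)·(-2) + (-0.8333)·(-3) + (2.1667)·(0) + (2.1667)·(-1)) / 5 = 9/5 = 1.8
  s[X_2,X_2] = ((3)·(3) + (3)·(3) + (-2)·(-2) + (-3)·(-3) + (0)·(0) + (-1)·(-1)) / 5 = 32/5 = 6.4
  Sample standard deviations s_i = √(s[i,i]):
  s(X_1) = √(4.9667) = 2.2286
  s(X_2) = √(6.4) = 2.5298

Step 3 — r_{ij} = s_{ij} / (s_i · s_j):
  r[X_1,X_1] = 1 (diagonal).
  r[X_1,X_2] = 1.8 / (2.2286 · 2.5298) = 1.8 / 5.638 = 0.3193
  r[X_2,X_2] = 1 (diagonal).

R is symmetric with unit diagonal. Assembling:

R = [[1, 0.3193],
 [0.3193, 1]]


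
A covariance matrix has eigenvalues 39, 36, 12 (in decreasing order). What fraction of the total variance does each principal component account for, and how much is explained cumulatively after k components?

Step 1 — total variance = trace(Sigma) = Σ λ_i = 39 + 36 + 12 = 87.

Step 2 — fraction explained by component i = λ_i / Σ λ:
  PC1: 39/87 = 0.4483
  PC2: 36/87 = 0.4138
  PC3: 12/87 = 0.1379

Step 3 — cumulative fraction after k components = (λ_1 + ... + λ_k) / Σ λ:
  k = 1: 39/87 = 0.4483
  k = 2: (39 + 36)/87 = 75/87 = 0.8621
  k = 3: (39 + 36 + 12)/87 = 87/87 = 1

Summary (fraction, with percent):

explained: PC1 0.4483 (44.83%), PC2 0.4138 (41.38%), PC3 0.1379 (13.79%);  cumulative: 0.4483, 0.8621, 1


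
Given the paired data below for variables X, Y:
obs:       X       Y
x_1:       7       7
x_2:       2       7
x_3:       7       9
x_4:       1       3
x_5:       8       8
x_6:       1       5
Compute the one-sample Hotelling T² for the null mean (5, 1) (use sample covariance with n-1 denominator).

Step 1 — sample mean vector:
  mean(X) = (7 + 2 + 7 + 1 + 8 + 1) / 6 = 26/6 = 4.3333
  mean(Y) = (7 + 7 + 9 + 3 + 8 + 5) / 6 = 39/6 = 6.5
  x̄ = (4.3333, 6.5),  deviation x̄ - mu_0 = (4.3333, 6.5) - (5, 1) = (-0.6667, 5.5).

Step 2 — sample covariance matrix, S[i,j] = (1/(n-1)) · Σ_k (x_{k,i} - mean_i) · (x_{k,j} - mean_j), divisor n-1 = 5:
  S[X,X] = ((2.6667)·(2.6667) + (-2.3333)·(-2.3333) + (2.6667)·(2.6667) + (-3.3333)·(-3.3333) + (3.6667)·(3.6667) + (-3.3333)·(-3.3333)) / 5 = 55.3333/5 = 11.0667
  S[X,Y] = ((2.6667)·(0.5) + (-2.3333)·(0.5) + (2.6667)·(2.5) + (-3.3333)·(-3.5) + (3.6667)·(1.5) + (-3.3333)·(-1.5)) / 5 = 29/5 = 5.8
  S[Y,Y] = ((0.5)·(0.5) + (0.5)·(0.5) + (2.5)·(2.5) + (-3.5)·(-3.5) + (1.5)·(1.5) + (-1.5)·(-1.5)) / 5 = 23.5/5 = 4.7
  S = [[11.0667, 5.8],
 [5.8, 4.7]].

Step 3 — invert S. det(S) = 11.0667·4.7 - (5.8)² = 18.3733.
  S^{-1} = (1/det) · [[d, -b], [-b, a]] = [[0.2558, -0.3157],
 [-0.3157, 0.6023]].

Step 4 — quadratic form (x̄ - mu_0)^T · S^{-1} · (x̄ - mu_0):
  S^{-1} · (x̄ - mu_0) = (-1.9067, 3.5232),
  (x̄ - mu_0)^T · [...] = (-0.6667)·(-1.9067) + (5.5)·(3.5232) = 20.6489.

Step 5 — scale by n: T² = 6 · 20.6489 = 123.8933.

T² ≈ 123.8933


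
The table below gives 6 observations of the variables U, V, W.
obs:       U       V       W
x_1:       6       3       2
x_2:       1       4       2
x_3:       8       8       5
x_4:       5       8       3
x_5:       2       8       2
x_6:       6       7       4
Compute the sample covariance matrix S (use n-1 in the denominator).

Step 1 — column means:
  mean(U) = (6 + 1 + 8 + 5 + 2 + 6) / 6 = 28/6 = 4.6667
  mean(V) = (3 + 4 + 8 + 8 + 8 + 7) / 6 = 38/6 = 6.3333
  mean(W) = (2 + 2 + 5 + 3 + 2 + 4) / 6 = 18/6 = 3

Step 2 — sample covariance S[i,j] = (1/(n-1)) · Σ_k (x_{k,i} - mean_i) · (x_{k,j} - mean_j), with n-1 = 5.
  S[U,U] = ((1.3333)·(1.3333) + (-3.6667)·(-3.6667) + (3.3333)·(3.3333) + (0.3333)·(0.3333) + (-2.6667)·(-2.6667) + (1.3333)·(1.3333)) / 5 = 35.3333/5 = 7.0667
  S[U,V] = ((1.3333)·(-3.3333) + (-3.6667)·(-2.3333) + (3.3333)·(1.6667) + (0.3333)·(1.6667) + (-2.6667)·(1.6667) + (1.3333)·(0.6667)) / 5 = 6.6667/5 = 1.3333
  S[U,W] = ((1.3333)·(-1) + (-3.6667)·(-1) + (3.3333)·(2) + (0.3333)·(0) + (-2.6667)·(-1) + (1.3333)·(1)) / 5 = 13/5 = 2.6
  S[V,V] = ((-3.3333)·(-3.3333) + (-2.3333)·(-2.3333) + (1.6667)·(1.6667) + (1.6667)·(1.6667) + (1.6667)·(1.6667) + (0.6667)·(0.6667)) / 5 = 25.3333/5 = 5.0667
  S[V,W] = ((-3.3333)·(-1) + (-2.3333)·(-1) + (1.6667)·(2) + (1.6667)·(0) + (1.6667)·(-1) + (0.6667)·(1)) / 5 = 8/5 = 1.6
  S[W,W] = ((-1)·(-1) + (-1)·(-1) + (2)·(2) + (0)·(0) + (-1)·(-1) + (1)·(1)) / 5 = 8/5 = 1.6

S is symmetric (S[j,i] = S[i,j]). Assembling:

S = [[7.0667, 1.3333, 2.6],
 [1.3333, 5.0667, 1.6],
 [2.6, 1.6, 1.6]]


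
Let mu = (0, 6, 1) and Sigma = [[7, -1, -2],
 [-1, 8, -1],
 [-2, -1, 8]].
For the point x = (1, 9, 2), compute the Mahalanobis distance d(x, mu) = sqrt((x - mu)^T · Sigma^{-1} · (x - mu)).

Step 1 — centre the observation: (x - mu) = (1, 3, 1).

Step 2 — invert Sigma (cofactor / det for 3×3, or solve directly):
  Sigma^{-1} = [[0.1587, 0.0252, 0.0428],
 [0.0252, 0.131, 0.0227],
 [0.0428, 0.0227, 0.1385]].

Step 3 — form the quadratic (x - mu)^T · Sigma^{-1} · (x - mu):
  Sigma^{-1} · (x - mu) = (0.2771, 0.4408, 0.2494).
  (x - mu)^T · [Sigma^{-1} · (x - mu)] = (1)·(0.2771) + (3)·(0.4408) + (1)·(0.2494) = 1.8489.

Step 4 — take square root: d = √(1.8489) ≈ 1.3597.

d(x, mu) = √(1.8489) ≈ 1.3597


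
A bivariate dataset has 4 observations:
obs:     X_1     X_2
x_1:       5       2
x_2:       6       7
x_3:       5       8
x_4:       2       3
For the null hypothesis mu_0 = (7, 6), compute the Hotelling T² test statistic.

Step 1 — sample mean vector:
  mean(X_1) = (5 + 6 + 5 + 2) / 4 = 18/4 = 4.5
  mean(X_2) = (2 + 7 + 8 + 3) / 4 = 20/4 = 5
  x̄ = (4.5, 5),  deviation x̄ - mu_0 = (4.5, 5) - (7, 6) = (-2.5, -1).

Step 2 — sample covariance matrix, S[i,j] = (1/(n-1)) · Σ_k (x_{k,i} - mean_i) · (x_{k,j} - mean_j), divisor n-1 = 3:
  S[X_1,X_1] = ((0.5)·(0.5) + (1.5)·(1.5) + (0.5)·(0.5) + (-2.5)·(-2.5)) / 3 = 9/3 = 3
  S[X_1,X_2] = ((0.5)·(-3) + (1.5)·(2) + (0.5)·(3) + (-2.5)·(-2)) / 3 = 8/3 = 2.6667
  S[X_2,X_2] = ((-3)·(-3) + (2)·(2) + (3)·(3) + (-2)·(-2)) / 3 = 26/3 = 8.6667
  S = [[3, 2.6667],
 [2.6667, 8.6667]].

Step 3 — invert S. det(S) = 3·8.6667 - (2.6667)² = 18.8889.
  S^{-1} = (1/det) · [[d, -b], [-b, a]] = [[0.4588, -0.1412],
 [-0.1412, 0.1588]].

Step 4 — quadratic form (x̄ - mu_0)^T · S^{-1} · (x̄ - mu_0):
  S^{-1} · (x̄ - mu_0) = (-1.0059, 0.1941),
  (x̄ - mu_0)^T · [...] = (-2.5)·(-1.0059) + (-1)·(0.1941) = 2.3206.

Step 5 — scale by n: T² = 4 · 2.3206 = 9.2824.

T² ≈ 9.2824


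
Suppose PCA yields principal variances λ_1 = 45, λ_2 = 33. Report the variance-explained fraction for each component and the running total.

Step 1 — total variance = trace(Sigma) = Σ λ_i = 45 + 33 = 78.

Step 2 — fraction explained by component i = λ_i / Σ λ:
  PC1: 45/78 = 0.5769
  PC2: 33/78 = 0.4231

Step 3 — cumulative fraction after k components = (λ_1 + ... + λ_k) / Σ λ:
  k = 1: 45/78 = 0.5769
  k = 2: (45 + 33)/78 = 78/78 = 1

Summary (fraction, with percent):

explained: PC1 0.5769 (57.69%), PC2 0.4231 (42.31%);  cumulative: 0.5769, 1


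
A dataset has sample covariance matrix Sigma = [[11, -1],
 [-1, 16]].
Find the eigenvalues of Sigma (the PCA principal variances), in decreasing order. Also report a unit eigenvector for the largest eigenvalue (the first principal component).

Step 1 — characteristic polynomial of 2×2 Sigma:
  det(Sigma - λI) = λ² - trace · λ + det = 0.
  trace = 11 + 16 = 27, det = 11·16 - (-1)² = 175.
Step 2 — discriminant:
  Δ = trace² - 4·det = 729 - 700 = 29.
Step 3 — eigenvalues:
  λ = (trace ± √Δ)/2 = (27 ± 5.3852)/2,
  λ_1 = 16.1926,  λ_2 = 10.8074.

Step 4 — unit eigenvector for λ_1: solve (Sigma - λ_1 I)v = 0. First row:
  (11 - 16.1926)·v_x + (-1)·v_y = 0, i.e. (-5.1926)·v_x + (-1)·v_y = 0,
  so v ∝ (b, λ_1 - a) = (-1, 5.1926); multiply by -1 so the first entry is positive: u = (1, -5.1926).
  ||u|| = √((1)² + (-5.1926)²) = √(27.9629) ≈ 5.288,
  v_1 = u/||u|| ≈ (0.1891, -0.982) (||v_1|| = 1).

λ_1 = 16.1926,  λ_2 = 10.8074;  v_1 ≈ (0.1891, -0.982)


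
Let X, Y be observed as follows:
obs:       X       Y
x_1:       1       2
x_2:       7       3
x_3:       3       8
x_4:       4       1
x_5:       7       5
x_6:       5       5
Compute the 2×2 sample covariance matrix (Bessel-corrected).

Step 1 — column means:
  mean(X) = (1 + 7 + 3 + 4 + 7 + 5) / 6 = 27/6 = 4.5
  mean(Y) = (2 + 3 + 8 + 1 + 5 + 5) / 6 = 24/6 = 4

Step 2 — sample covariance S[i,j] = (1/(n-1)) · Σ_k (x_{k,i} - mean_i) · (x_{k,j} - mean_j), with n-1 = 5.
  S[X,X] = ((-3.5)·(-3.5) + (2.5)·(2.5) + (-1.5)·(-1.5) + (-0.5)·(-0.5) + (2.5)·(2.5) + (0.5)·(0.5)) / 5 = 27.5/5 = 5.5
  S[X,Y] = ((-3.5)·(-2) + (2.5)·(-1) + (-1.5)·(4) + (-0.5)·(-3) + (2.5)·(1) + (0.5)·(1)) / 5 = 3/5 = 0.6
  S[Y,Y] = ((-2)·(-2) + (-1)·(-1) + (4)·(4) + (-3)·(-3) + (1)·(1) + (1)·(1)) / 5 = 32/5 = 6.4

S is symmetric (S[j,i] = S[i,j]). Assembling:

S = [[5.5, 0.6],
 [0.6, 6.4]]


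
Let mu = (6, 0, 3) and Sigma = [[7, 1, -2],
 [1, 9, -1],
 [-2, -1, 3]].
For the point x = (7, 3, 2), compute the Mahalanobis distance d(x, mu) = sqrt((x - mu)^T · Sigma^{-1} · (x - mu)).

Step 1 — centre the observation: (x - mu) = (1, 3, -1).

Step 2 — invert Sigma (cofactor / det for 3×3, or solve directly):
  Sigma^{-1} = [[0.1769, -0.0068, 0.1156],
 [-0.0068, 0.1156, 0.034],
 [0.1156, 0.034, 0.4218]].

Step 3 — form the quadratic (x - mu)^T · Sigma^{-1} · (x - mu):
  Sigma^{-1} · (x - mu) = (0.0408, 0.3061, -0.2041).
  (x - mu)^T · [Sigma^{-1} · (x - mu)] = (1)·(0.0408) + (3)·(0.3061) + (-1)·(-0.2041) = 1.1633.

Step 4 — take square root: d = √(1.1633) ≈ 1.0785.

d(x, mu) = √(1.1633) ≈ 1.0785


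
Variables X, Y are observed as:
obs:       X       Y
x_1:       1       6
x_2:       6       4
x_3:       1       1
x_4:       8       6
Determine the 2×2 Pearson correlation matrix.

Step 1 — column means:
  mean(X) = (1 + 6 + 1 + 8) / 4 = 16/4 = 4
  mean(Y) = (6 + 4 + 1 + 6) / 4 = 17/4 = 4.25

Step 2 — sample variances and covariances s[i,j] = (1/(n-1)) · Σ_k (x_{k,i} - mean_i) · (x_{k,j} - mean_j), with n-1 = 3:
  s[X,X] = ((-3)·(-3) + (2)·(2) + (-3)·(-3) + (4)·(4)) / 3 = 38/3 = 12.6667
  s[X,Y] = ((-3)·(1.75) + (2)·(-0.25) + (-3)·(-3.25) + (4)·(1.75)) / 3 = 11/3 = 3.6667
  s[Y,Y] = ((1.75)·(1.75) + (-0.25)·(-0.25) + (-3.25)·(-3.25) + (1.75)·(1.75)) / 3 = 16.75/3 = 5.5833
  Sample standard deviations s_i = √(s[i,i]):
  s(X) = √(12.6667) = 3.559
  s(Y) = √(5.5833) = 2.3629

Step 3 — r_{ij} = s_{ij} / (s_i · s_j):
  r[X,X] = 1 (diagonal).
  r[X,Y] = 3.6667 / (3.559 · 2.3629) = 3.6667 / 8.4097 = 0.436
  r[Y,Y] = 1 (diagonal).

R is symmetric with unit diagonal. Assembling:

R = [[1, 0.436],
 [0.436, 1]]


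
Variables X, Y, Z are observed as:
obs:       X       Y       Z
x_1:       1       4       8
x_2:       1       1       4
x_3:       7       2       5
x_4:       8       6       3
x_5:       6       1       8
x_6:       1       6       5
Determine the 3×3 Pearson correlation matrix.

Step 1 — column means:
  mean(X) = (1 + 1 + 7 + 8 + 6 + 1) / 6 = 24/6 = 4
  mean(Y) = (4 + 1 + 2 + 6 + 1 + 6) / 6 = 20/6 = 3.3333
  mean(Z) = (8 + 4 + 5 + 3 + 8 + 5) / 6 = 33/6 = 5.5

Step 2 — sample variances and covariances s[i,j] = (1/(n-1)) · Σ_k (x_{k,i} - mean_i) · (x_{k,j} - mean_j), with n-1 = 5:
  s[X,X] = ((-3)·(-3) + (-3)·(-3) + (3)·(3) + (4)·(4) + (2)·(2) + (-3)·(-3)) / 5 = 56/5 = 11.2
  s[X,Y] = ((-3)·(0.6667) + (-3)·(-2.3333) + (3)·(-1.3333) + (4)·(2.6667) + (2)·(-2.3333) + (-3)·(2.6667)) / 5 = -1/5 = -0.2
  s[X,Z] = ((-3)·(2.5) + (-3)·(-1.5) + (3)·(-0.5) + (4)·(-2.5) + (2)·(2.5) + (-3)·(-0.5)) / 5 = -8/5 = -1.6
  s[Y,Y] = ((0.6667)·(0.6667) + (-2.3333)·(-2.3333) + (-1.3333)·(-1.3333) + (2.6667)·(2.6667) + (-2.3333)·(-2.3333) + (2.6667)·(2.6667)) / 5 = 27.3333/5 = 5.4667
  s[Y,Z] = ((0.6667)·(2.5) + (-2.3333)·(-1.5) + (-1.3333)·(-0.5) + (2.6667)·(-2.5) + (-2.3333)·(2.5) + (2.6667)·(-0.5)) / 5 = -8/5 = -1.6
  s[Z,Z] = ((2.5)·(2.5) + (-1.5)·(-1.5) + (-0.5)·(-0.5) + (-2.5)·(-2.5) + (2.5)·(2.5) + (-0.5)·(-0.5)) / 5 = 21.5/5 = 4.3
  Sample standard deviations s_i = √(s[i,i]):
  s(X) = √(11.2) = 3.3466
  s(Y) = √(5.4667) = 2.3381
  s(Z) = √(4.3) = 2.0736

Step 3 — r_{ij} = s_{ij} / (s_i · s_j):
  r[X,X] = 1 (diagonal).
  r[X,Y] = -0.2 / (3.3466 · 2.3381) = -0.2 / 7.8247 = -0.0256
  r[X,Z] = -1.6 / (3.3466 · 2.0736) = -1.6 / 6.9397 = -0.2306
  r[Y,Y] = 1 (diagonal).
  r[Y,Z] = -1.6 / (2.3381 · 2.0736) = -1.6 / 4.8484 = -0.33
  r[Z,Z] = 1 (diagonal).

R is symmetric with unit diagonal. Assembling:

R = [[1, -0.0256, -0.2306],
 [-0.0256, 1, -0.33],
 [-0.2306, -0.33, 1]]


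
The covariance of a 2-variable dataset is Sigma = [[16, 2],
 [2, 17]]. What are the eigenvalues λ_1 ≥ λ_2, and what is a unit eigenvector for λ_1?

Step 1 — characteristic polynomial of 2×2 Sigma:
  det(Sigma - λI) = λ² - trace · λ + det = 0.
  trace = 16 + 17 = 33, det = 16·17 - (2)² = 268.
Step 2 — discriminant:
  Δ = trace² - 4·det = 1089 - 1072 = 17.
Step 3 — eigenvalues:
  λ = (trace ± √Δ)/2 = (33 ± 4.1231)/2,
  λ_1 = 18.5616,  λ_2 = 14.4384.

Step 4 — unit eigenvector for λ_1: solve (Sigma - λ_1 I)v = 0. First row:
  (16 - 18.5616)·v_x + (2)·v_y = 0, i.e. (-2.5616)·v_x + (2)·v_y = 0,
  so v ∝ (b, λ_1 - a) = (2, 2.5616) = u.
  ||u|| = √((2)² + (2.5616)²) = √(10.5616) ≈ 3.2499,
  v_1 = u/||u|| ≈ (0.6154, 0.7882) (||v_1|| = 1).

λ_1 = 18.5616,  λ_2 = 14.4384;  v_1 ≈ (0.6154, 0.7882)


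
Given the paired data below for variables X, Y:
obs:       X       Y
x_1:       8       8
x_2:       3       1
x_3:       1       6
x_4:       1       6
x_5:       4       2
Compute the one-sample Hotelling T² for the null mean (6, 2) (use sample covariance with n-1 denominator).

Step 1 — sample mean vector:
  mean(X) = (8 + 3 + 1 + 1 + 4) / 5 = 17/5 = 3.4
  mean(Y) = (8 + 1 + 6 + 6 + 2) / 5 = 23/5 = 4.6
  x̄ = (3.4, 4.6),  deviation x̄ - mu_0 = (3.4, 4.6) - (6, 2) = (-2.6, 2.6).

Step 2 — sample covariance matrix, S[i,j] = (1/(n-1)) · Σ_k (x_{k,i} - mean_i) · (x_{k,j} - mean_j), divisor n-1 = 4:
  S[X,X] = ((4.6)·(4.6) + (-0.4)·(-0.4) + (-2.4)·(-2.4) + (-2.4)·(-2.4) + (0.6)·(0.6)) / 4 = 33.2/4 = 8.3
  S[X,Y] = ((4.6)·(3.4) + (-0.4)·(-3.6) + (-2.4)·(1.4) + (-2.4)·(1.4) + (0.6)·(-2.6)) / 4 = 8.8/4 = 2.2
  S[Y,Y] = ((3.4)·(3.4) + (-3.6)·(-3.6) + (1.4)·(1.4) + (1.4)·(1.4) + (-2.6)·(-2.6)) / 4 = 35.2/4 = 8.8
  S = [[8.3, 2.2],
 [2.2, 8.8]].

Step 3 — invert S. det(S) = 8.3·8.8 - (2.2)² = 68.2.
  S^{-1} = (1/det) · [[d, -b], [-b, a]] = [[0.129, -0.0323],
 [-0.0323, 0.1217]].

Step 4 — quadratic form (x̄ - mu_0)^T · S^{-1} · (x̄ - mu_0):
  S^{-1} · (x̄ - mu_0) = (-0.4194, 0.4003),
  (x̄ - mu_0)^T · [...] = (-2.6)·(-0.4194) + (2.6)·(0.4003) = 2.1311.

Step 5 — scale by n: T² = 5 · 2.1311 = 10.6554.

T² ≈ 10.6554


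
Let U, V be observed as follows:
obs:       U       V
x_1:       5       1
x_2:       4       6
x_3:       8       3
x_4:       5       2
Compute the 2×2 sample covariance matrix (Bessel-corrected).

Step 1 — column means:
  mean(U) = (5 + 4 + 8 + 5) / 4 = 22/4 = 5.5
  mean(V) = (1 + 6 + 3 + 2) / 4 = 12/4 = 3

Step 2 — sample covariance S[i,j] = (1/(n-1)) · Σ_k (x_{k,i} - mean_i) · (x_{k,j} - mean_j), with n-1 = 3.
  S[U,U] = ((-0.5)·(-0.5) + (-1.5)·(-1.5) + (2.5)·(2.5) + (-0.5)·(-0.5)) / 3 = 9/3 = 3
  S[U,V] = ((-0.5)·(-2) + (-1.5)·(3) + (2.5)·(0) + (-0.5)·(-1)) / 3 = -3/3 = -1
  S[V,V] = ((-2)·(-2) + (3)·(3) + (0)·(0) + (-1)·(-1)) / 3 = 14/3 = 4.6667

S is symmetric (S[j,i] = S[i,j]). Assembling:

S = [[3, -1],
 [-1, 4.6667]]


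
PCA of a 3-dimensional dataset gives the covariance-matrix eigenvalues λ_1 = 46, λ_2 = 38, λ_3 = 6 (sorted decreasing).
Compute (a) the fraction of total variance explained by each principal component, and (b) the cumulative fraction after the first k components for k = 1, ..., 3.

Step 1 — total variance = trace(Sigma) = Σ λ_i = 46 + 38 + 6 = 90.

Step 2 — fraction explained by component i = λ_i / Σ λ:
  PC1: 46/90 = 0.5111
  PC2: 38/90 = 0.4222
  PC3: 6/90 = 0.0667

Step 3 — cumulative fraction after k components = (λ_1 + ... + λ_k) / Σ λ:
  k = 1: 46/90 = 0.5111
  k = 2: (46 + 38)/90 = 84/90 = 0.9333
  k = 3: (46 + 38 + 6)/90 = 90/90 = 1

Summary (fraction, with percent):

explained: PC1 0.5111 (51.11%), PC2 0.4222 (42.22%), PC3 0.0667 (6.67%);  cumulative: 0.5111, 0.9333, 1


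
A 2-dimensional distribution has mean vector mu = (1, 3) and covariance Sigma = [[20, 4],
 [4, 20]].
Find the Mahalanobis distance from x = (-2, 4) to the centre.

Step 1 — centre the observation: (x - mu) = (-3, 1).

Step 2 — invert Sigma. det(Sigma) = 20·20 - (4)² = 384.
  Sigma^{-1} = (1/det) · [[d, -b], [-b, a]] = [[0.0521, -0.0104],
 [-0.0104, 0.0521]].

Step 3 — form the quadratic (x - mu)^T · Sigma^{-1} · (x - mu):
  Sigma^{-1} · (x - mu) = (-0.1667, 0.0833).
  (x - mu)^T · [Sigma^{-1} · (x - mu)] = (-3)·(-0.1667) + (1)·(0.0833) = 0.5833.

Step 4 — take square root: d = √(0.5833) ≈ 0.7638.

d(x, mu) = √(0.5833) ≈ 0.7638


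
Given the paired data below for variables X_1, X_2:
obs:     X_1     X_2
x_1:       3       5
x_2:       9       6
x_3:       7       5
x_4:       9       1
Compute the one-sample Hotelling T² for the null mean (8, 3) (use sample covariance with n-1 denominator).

Step 1 — sample mean vector:
  mean(X_1) = (3 + 9 + 7 + 9) / 4 = 28/4 = 7
  mean(X_2) = (5 + 6 + 5 + 1) / 4 = 17/4 = 4.25
  x̄ = (7, 4.25),  deviation x̄ - mu_0 = (7, 4.25) - (8, 3) = (-1, 1.25).

Step 2 — sample covariance matrix, S[i,j] = (1/(n-1)) · Σ_k (x_{k,i} - mean_i) · (x_{k,j} - mean_j), divisor n-1 = 3:
  S[X_1,X_1] = ((-4)·(-4) + (2)·(2) + (0)·(0) + (2)·(2)) / 3 = 24/3 = 8
  S[X_1,X_2] = ((-4)·(0.75) + (2)·(1.75) + (0)·(0.75) + (2)·(-3.25)) / 3 = -6/3 = -2
  S[X_2,X_2] = ((0.75)·(0.75) + (1.75)·(1.75) + (0.75)·(0.75) + (-3.25)·(-3.25)) / 3 = 14.75/3 = 4.9167
  S = [[8, -2],
 [-2, 4.9167]].

Step 3 — invert S. det(S) = 8·4.9167 - (-2)² = 35.3333.
  S^{-1} = (1/det) · [[d, -b], [-b, a]] = [[0.1392, 0.0566],
 [0.0566, 0.2264]].

Step 4 — quadratic form (x̄ - mu_0)^T · S^{-1} · (x̄ - mu_0):
  S^{-1} · (x̄ - mu_0) = (-0.0684, 0.2264),
  (x̄ - mu_0)^T · [...] = (-1)·(-0.0684) + (1.25)·(0.2264) = 0.3514.

Step 5 — scale by n: T² = 4 · 0.3514 = 1.4057.

T² ≈ 1.4057


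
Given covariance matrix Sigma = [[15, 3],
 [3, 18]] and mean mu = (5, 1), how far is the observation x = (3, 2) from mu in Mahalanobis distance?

Step 1 — centre the observation: (x - mu) = (-2, 1).

Step 2 — invert Sigma. det(Sigma) = 15·18 - (3)² = 261.
  Sigma^{-1} = (1/det) · [[d, -b], [-b, a]] = [[0.069, -0.0115],
 [-0.0115, 0.0575]].

Step 3 — form the quadratic (x - mu)^T · Sigma^{-1} · (x - mu):
  Sigma^{-1} · (x - mu) = (-0.1494, 0.0805).
  (x - mu)^T · [Sigma^{-1} · (x - mu)] = (-2)·(-0.1494) + (1)·(0.0805) = 0.3793.

Step 4 — take square root: d = √(0.3793) ≈ 0.6159.

d(x, mu) = √(0.3793) ≈ 0.6159


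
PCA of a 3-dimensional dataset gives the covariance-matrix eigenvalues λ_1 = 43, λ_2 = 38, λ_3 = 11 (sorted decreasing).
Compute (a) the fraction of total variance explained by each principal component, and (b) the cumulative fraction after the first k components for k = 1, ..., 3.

Step 1 — total variance = trace(Sigma) = Σ λ_i = 43 + 38 + 11 = 92.

Step 2 — fraction explained by component i = λ_i / Σ λ:
  PC1: 43/92 = 0.4674
  PC2: 38/92 = 0.413
  PC3: 11/92 = 0.1196

Step 3 — cumulative fraction after k components = (λ_1 + ... + λ_k) / Σ λ:
  k = 1: 43/92 = 0.4674
  k = 2: (43 + 38)/92 = 81/92 = 0.8804
  k = 3: (43 + 38 + 11)/92 = 92/92 = 1

Summary (fraction, with percent):

explained: PC1 0.4674 (46.74%), PC2 0.413 (41.3%), PC3 0.1196 (11.96%);  cumulative: 0.4674, 0.8804, 1


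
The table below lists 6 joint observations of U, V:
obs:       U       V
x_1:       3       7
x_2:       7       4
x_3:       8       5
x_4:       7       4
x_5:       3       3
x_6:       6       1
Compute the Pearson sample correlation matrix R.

Step 1 — column means:
  mean(U) = (3 + 7 + 8 + 7 + 3 + 6) / 6 = 34/6 = 5.6667
  mean(V) = (7 + 4 + 5 + 4 + 3 + 1) / 6 = 24/6 = 4

Step 2 — sample variances and covariances s[i,j] = (1/(n-1)) · Σ_k (x_{k,i} - mean_i) · (x_{k,j} - mean_j), with n-1 = 5:
  s[U,U] = ((-2.6667)·(-2.6667) + (1.3333)·(1.3333) + (2.3333)·(2.3333) + (1.3333)·(1.3333) + (-2.6667)·(-2.6667) + (0.3333)·(0.3333)) / 5 = 23.3333/5 = 4.6667
  s[U,V] = ((-2.6667)·(3) + (1.3333)·(0) + (2.3333)·(1) + (1.3333)·(0) + (-2.6667)·(-1) + (0.3333)·(-3)) / 5 = -4/5 = -0.8
  s[V,V] = ((3)·(3) + (0)·(0) + (1)·(1) + (0)·(0) + (-1)·(-1) + (-3)·(-3)) / 5 = 20/5 = 4
  Sample standard deviations s_i = √(s[i,i]):
  s(U) = √(4.6667) = 2.1602
  s(V) = √(4) = 2

Step 3 — r_{ij} = s_{ij} / (s_i · s_j):
  r[U,U] = 1 (diagonal).
  r[U,V] = -0.8 / (2.1602 · 2) = -0.8 / 4.3205 = -0.1852
  r[V,V] = 1 (diagonal).

R is symmetric with unit diagonal. Assembling:

R = [[1, -0.1852],
 [-0.1852, 1]]


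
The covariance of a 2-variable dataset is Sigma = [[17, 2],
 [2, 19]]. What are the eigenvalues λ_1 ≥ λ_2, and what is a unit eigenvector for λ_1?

Step 1 — characteristic polynomial of 2×2 Sigma:
  det(Sigma - λI) = λ² - trace · λ + det = 0.
  trace = 17 + 19 = 36, det = 17·19 - (2)² = 319.
Step 2 — discriminant:
  Δ = trace² - 4·det = 1296 - 1276 = 20.
Step 3 — eigenvalues:
  λ = (trace ± √Δ)/2 = (36 ± 4.4721)/2,
  λ_1 = 20.2361,  λ_2 = 15.7639.

Step 4 — unit eigenvector for λ_1: solve (Sigma - λ_1 I)v = 0. First row:
  (17 - 20.2361)·v_x + (2)·v_y = 0, i.e. (-3.2361)·v_x + (2)·v_y = 0,
  so v ∝ (b, λ_1 - a) = (2, 3.2361) = u.
  ||u|| = √((2)² + (3.2361)²) = √(14.4721) ≈ 3.8042,
  v_1 = u/||u|| ≈ (0.5257, 0.8507) (||v_1|| = 1).

λ_1 = 20.2361,  λ_2 = 15.7639;  v_1 ≈ (0.5257, 0.8507)


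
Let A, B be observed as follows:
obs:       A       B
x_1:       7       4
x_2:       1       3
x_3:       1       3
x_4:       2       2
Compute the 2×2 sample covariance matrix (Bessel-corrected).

Step 1 — column means:
  mean(A) = (7 + 1 + 1 + 2) / 4 = 11/4 = 2.75
  mean(B) = (4 + 3 + 3 + 2) / 4 = 12/4 = 3

Step 2 — sample covariance S[i,j] = (1/(n-1)) · Σ_k (x_{k,i} - mean_i) · (x_{k,j} - mean_j), with n-1 = 3.
  S[A,A] = ((4.25)·(4.25) + (-1.75)·(-1.75) + (-1.75)·(-1.75) + (-0.75)·(-0.75)) / 3 = 24.75/3 = 8.25
  S[A,B] = ((4.25)·(1) + (-1.75)·(0) + (-1.75)·(0) + (-0.75)·(-1)) / 3 = 5/3 = 1.6667
  S[B,B] = ((1)·(1) + (0)·(0) + (0)·(0) + (-1)·(-1)) / 3 = 2/3 = 0.6667

S is symmetric (S[j,i] = S[i,j]). Assembling:

S = [[8.25, 1.6667],
 [1.6667, 0.6667]]


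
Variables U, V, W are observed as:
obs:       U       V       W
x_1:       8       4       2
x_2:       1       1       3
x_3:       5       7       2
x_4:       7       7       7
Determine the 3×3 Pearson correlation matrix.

Step 1 — column means:
  mean(U) = (8 + 1 + 5 + 7) / 4 = 21/4 = 5.25
  mean(V) = (4 + 1 + 7 + 7) / 4 = 19/4 = 4.75
  mean(W) = (2 + 3 + 2 + 7) / 4 = 14/4 = 3.5

Step 2 — sample variances and covariances s[i,j] = (1/(n-1)) · Σ_k (x_{k,i} - mean_i) · (x_{k,j} - mean_j), with n-1 = 3:
  s[U,U] = ((2.75)·(2.75) + (-4.25)·(-4.25) + (-0.25)·(-0.25) + (1.75)·(1.75)) / 3 = 28.75/3 = 9.5833
  s[U,V] = ((2.75)·(-0.75) + (-4.25)·(-3.75) + (-0.25)·(2.25) + (1.75)·(2.25)) / 3 = 17.25/3 = 5.75
  s[U,W] = ((2.75)·(-1.5) + (-4.25)·(-0.5) + (-0.25)·(-1.5) + (1.75)·(3.5)) / 3 = 4.5/3 = 1.5
  s[V,V] = ((-0.75)·(-0.75) + (-3.75)·(-3.75) + (2.25)·(2.25) + (2.25)·(2.25)) / 3 = 24.75/3 = 8.25
  s[V,W] = ((-0.75)·(-1.5) + (-3.75)·(-0.5) + (2.25)·(-1.5) + (2.25)·(3.5)) / 3 = 7.5/3 = 2.5
  s[W,W] = ((-1.5)·(-1.5) + (-0.5)·(-0.5) + (-1.5)·(-1.5) + (3.5)·(3.5)) / 3 = 17/3 = 5.6667
  Sample standard deviations s_i = √(s[i,i]):
  s(U) = √(9.5833) = 3.0957
  s(V) = √(8.25) = 2.8723
  s(W) = √(5.6667) = 2.3805

Step 3 — r_{ij} = s_{ij} / (s_i · s_j):
  r[U,U] = 1 (diagonal).
  r[U,V] = 5.75 / (3.0957 · 2.8723) = 5.75 / 8.8917 = 0.6467
  r[U,W] = 1.5 / (3.0957 · 2.3805) = 1.5 / 7.3692 = 0.2035
  r[V,V] = 1 (diagonal).
  r[V,W] = 2.5 / (2.8723 · 2.3805) = 2.5 / 6.8374 = 0.3656
  r[W,W] = 1 (diagonal).

R is symmetric with unit diagonal. Assembling:

R = [[1, 0.6467, 0.2035],
 [0.6467, 1, 0.3656],
 [0.2035, 0.3656, 1]]


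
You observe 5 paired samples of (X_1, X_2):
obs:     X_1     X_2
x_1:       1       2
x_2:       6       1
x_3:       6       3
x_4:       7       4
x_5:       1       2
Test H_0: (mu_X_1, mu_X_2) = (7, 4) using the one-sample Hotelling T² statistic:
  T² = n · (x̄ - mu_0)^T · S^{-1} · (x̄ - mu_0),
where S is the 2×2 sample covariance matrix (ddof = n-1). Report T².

Step 1 — sample mean vector:
  mean(X_1) = (1 + 6 + 6 + 7 + 1) / 5 = 21/5 = 4.2
  mean(X_2) = (2 + 1 + 3 + 4 + 2) / 5 = 12/5 = 2.4
  x̄ = (4.2, 2.4),  deviation x̄ - mu_0 = (4.2, 2.4) - (7, 4) = (-2.8, -1.6).

Step 2 — sample covariance matrix, S[i,j] = (1/(n-1)) · Σ_k (x_{k,i} - mean_i) · (x_{k,j} - mean_j), divisor n-1 = 4:
  S[X_1,X_1] = ((-3.2)·(-3.2) + (1.8)·(1.8) + (1.8)·(1.8) + (2.8)·(2.8) + (-3.2)·(-3.2)) / 4 = 34.8/4 = 8.7
  S[X_1,X_2] = ((-3.2)·(-0.4) + (1.8)·(-1.4) + (1.8)·(0.6) + (2.8)·(1.6) + (-3.2)·(-0.4)) / 4 = 5.6/4 = 1.4
  S[X_2,X_2] = ((-0.4)·(-0.4) + (-1.4)·(-1.4) + (0.6)·(0.6) + (1.6)·(1.6) + (-0.4)·(-0.4)) / 4 = 5.2/4 = 1.3
  S = [[8.7, 1.4],
 [1.4, 1.3]].

Step 3 — invert S. det(S) = 8.7·1.3 - (1.4)² = 9.35.
  S^{-1} = (1/det) · [[d, -b], [-b, a]] = [[0.139, -0.1497],
 [-0.1497, 0.9305]].

Step 4 — quadratic form (x̄ - mu_0)^T · S^{-1} · (x̄ - mu_0):
  S^{-1} · (x̄ - mu_0) = (-0.1497, -1.0695),
  (x̄ - mu_0)^T · [...] = (-2.8)·(-0.1497) + (-1.6)·(-1.0695) = 2.1305.

Step 5 — scale by n: T² = 5 · 2.1305 = 10.6524.

T² ≈ 10.6524


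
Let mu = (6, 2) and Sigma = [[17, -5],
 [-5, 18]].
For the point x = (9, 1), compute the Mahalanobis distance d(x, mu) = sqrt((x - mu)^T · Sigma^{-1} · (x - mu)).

Step 1 — centre the observation: (x - mu) = (3, -1).

Step 2 — invert Sigma. det(Sigma) = 17·18 - (-5)² = 281.
  Sigma^{-1} = (1/det) · [[d, -b], [-b, a]] = [[0.0641, 0.0178],
 [0.0178, 0.0605]].

Step 3 — form the quadratic (x - mu)^T · Sigma^{-1} · (x - mu):
  Sigma^{-1} · (x - mu) = (0.1744, -0.0071).
  (x - mu)^T · [Sigma^{-1} · (x - mu)] = (3)·(0.1744) + (-1)·(-0.0071) = 0.5302.

Step 4 — take square root: d = √(0.5302) ≈ 0.7282.

d(x, mu) = √(0.5302) ≈ 0.7282


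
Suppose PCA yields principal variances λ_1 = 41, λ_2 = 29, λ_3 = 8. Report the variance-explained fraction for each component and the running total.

Step 1 — total variance = trace(Sigma) = Σ λ_i = 41 + 29 + 8 = 78.

Step 2 — fraction explained by component i = λ_i / Σ λ:
  PC1: 41/78 = 0.5256
  PC2: 29/78 = 0.3718
  PC3: 8/78 = 0.1026

Step 3 — cumulative fraction after k components = (λ_1 + ... + λ_k) / Σ λ:
  k = 1: 41/78 = 0.5256
  k = 2: (41 + 29)/78 = 70/78 = 0.8974
  k = 3: (41 + 29 + 8)/78 = 78/78 = 1

Summary (fraction, with percent):

explained: PC1 0.5256 (52.56%), PC2 0.3718 (37.18%), PC3 0.1026 (10.26%);  cumulative: 0.5256, 0.8974, 1


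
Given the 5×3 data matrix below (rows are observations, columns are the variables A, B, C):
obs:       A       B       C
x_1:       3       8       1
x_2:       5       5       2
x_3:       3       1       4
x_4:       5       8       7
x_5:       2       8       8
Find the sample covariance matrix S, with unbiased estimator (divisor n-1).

Step 1 — column means:
  mean(A) = (3 + 5 + 3 + 5 + 2) / 5 = 18/5 = 3.6
  mean(B) = (8 + 5 + 1 + 8 + 8) / 5 = 30/5 = 6
  mean(C) = (1 + 2 + 4 + 7 + 8) / 5 = 22/5 = 4.4

Step 2 — sample covariance S[i,j] = (1/(n-1)) · Σ_k (x_{k,i} - mean_i) · (x_{k,j} - mean_j), with n-1 = 4.
  S[A,A] = ((-0.6)·(-0.6) + (1.4)·(1.4) + (-0.6)·(-0.6) + (1.4)·(1.4) + (-1.6)·(-1.6)) / 4 = 7.2/4 = 1.8
  S[A,B] = ((-0.6)·(2) + (1.4)·(-1) + (-0.6)·(-5) + (1.4)·(2) + (-1.6)·(2)) / 4 = 0/4 = 0
  S[A,C] = ((-0.6)·(-3.4) + (1.4)·(-2.4) + (-0.6)·(-0.4) + (1.4)·(2.6) + (-1.6)·(3.6)) / 4 = -3.2/4 = -0.8
  S[B,B] = ((2)·(2) + (-1)·(-1) + (-5)·(-5) + (2)·(2) + (2)·(2)) / 4 = 38/4 = 9.5
  S[B,C] = ((2)·(-3.4) + (-1)·(-2.4) + (-5)·(-0.4) + (2)·(2.6) + (2)·(3.6)) / 4 = 10/4 = 2.5
  S[C,C] = ((-3.4)·(-3.4) + (-2.4)·(-2.4) + (-0.4)·(-0.4) + (2.6)·(2.6) + (3.6)·(3.6)) / 4 = 37.2/4 = 9.3

S is symmetric (S[j,i] = S[i,j]). Assembling:

S = [[1.8, 0, -0.8],
 [0, 9.5, 2.5],
 [-0.8, 2.5, 9.3]]


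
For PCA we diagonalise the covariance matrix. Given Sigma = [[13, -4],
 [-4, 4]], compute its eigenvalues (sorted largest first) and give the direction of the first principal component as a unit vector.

Step 1 — characteristic polynomial of 2×2 Sigma:
  det(Sigma - λI) = λ² - trace · λ + det = 0.
  trace = 13 + 4 = 17, det = 13·4 - (-4)² = 36.
Step 2 — discriminant:
  Δ = trace² - 4·det = 289 - 144 = 145.
Step 3 — eigenvalues:
  λ = (trace ± √Δ)/2 = (17 ± 12.0416)/2,
  λ_1 = 14.5208,  λ_2 = 2.4792.

Step 4 — unit eigenvector for λ_1: solve (Sigma - λ_1 I)v = 0. First row:
  (13 - 14.5208)·v_x + (-4)·v_y = 0, i.e. (-1.5208)·v_x + (-4)·v_y = 0,
  so v ∝ (b, λ_1 - a) = (-4, 1.5208); multiply by -1 so the first entry is positive: u = (4, -1.5208).
  ||u|| = √((4)² + (-1.5208)²) = √(18.3128) ≈ 4.2793,
  v_1 = u/||u|| ≈ (0.9347, -0.3554) (||v_1|| = 1).

λ_1 = 14.5208,  λ_2 = 2.4792;  v_1 ≈ (0.9347, -0.3554)


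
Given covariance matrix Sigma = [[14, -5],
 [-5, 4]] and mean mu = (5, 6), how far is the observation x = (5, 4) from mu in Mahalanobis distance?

Step 1 — centre the observation: (x - mu) = (0, -2).

Step 2 — invert Sigma. det(Sigma) = 14·4 - (-5)² = 31.
  Sigma^{-1} = (1/det) · [[d, -b], [-b, a]] = [[0.129, 0.1613],
 [0.1613, 0.4516]].

Step 3 — form the quadratic (x - mu)^T · Sigma^{-1} · (x - mu):
  Sigma^{-1} · (x - mu) = (-0.3226, -0.9032).
  (x - mu)^T · [Sigma^{-1} · (x - mu)] = (0)·(-0.3226) + (-2)·(-0.9032) = 1.8065.

Step 4 — take square root: d = √(1.8065) ≈ 1.344.

d(x, mu) = √(1.8065) ≈ 1.344


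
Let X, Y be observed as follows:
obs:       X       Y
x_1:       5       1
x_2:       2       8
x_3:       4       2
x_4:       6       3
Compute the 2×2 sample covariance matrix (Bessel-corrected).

Step 1 — column means:
  mean(X) = (5 + 2 + 4 + 6) / 4 = 17/4 = 4.25
  mean(Y) = (1 + 8 + 2 + 3) / 4 = 14/4 = 3.5

Step 2 — sample covariance S[i,j] = (1/(n-1)) · Σ_k (x_{k,i} - mean_i) · (x_{k,j} - mean_j), with n-1 = 3.
  S[X,X] = ((0.75)·(0.75) + (-2.25)·(-2.25) + (-0.25)·(-0.25) + (1.75)·(1.75)) / 3 = 8.75/3 = 2.9167
  S[X,Y] = ((0.75)·(-2.5) + (-2.25)·(4.5) + (-0.25)·(-1.5) + (1.75)·(-0.5)) / 3 = -12.5/3 = -4.1667
  S[Y,Y] = ((-2.5)·(-2.5) + (4.5)·(4.5) + (-1.5)·(-1.5) + (-0.5)·(-0.5)) / 3 = 29/3 = 9.6667

S is symmetric (S[j,i] = S[i,j]). Assembling:

S = [[2.9167, -4.1667],
 [-4.1667, 9.6667]]


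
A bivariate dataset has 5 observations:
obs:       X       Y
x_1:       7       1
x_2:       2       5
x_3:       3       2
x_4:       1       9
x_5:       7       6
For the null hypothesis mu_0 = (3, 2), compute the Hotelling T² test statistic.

Step 1 — sample mean vector:
  mean(X) = (7 + 2 + 3 + 1 + 7) / 5 = 20/5 = 4
  mean(Y) = (1 + 5 + 2 + 9 + 6) / 5 = 23/5 = 4.6
  x̄ = (4, 4.6),  deviation x̄ - mu_0 = (4, 4.6) - (3, 2) = (1, 2.6).

Step 2 — sample covariance matrix, S[i,j] = (1/(n-1)) · Σ_k (x_{k,i} - mean_i) · (x_{k,j} - mean_j), divisor n-1 = 4:
  S[X,X] = ((3)·(3) + (-2)·(-2) + (-1)·(-1) + (-3)·(-3) + (3)·(3)) / 4 = 32/4 = 8
  S[X,Y] = ((3)·(-3.6) + (-2)·(0.4) + (-1)·(-2.6) + (-3)·(4.4) + (3)·(1.4)) / 4 = -18/4 = -4.5
  S[Y,Y] = ((-3.6)·(-3.6) + (0.4)·(0.4) + (-2.6)·(-2.6) + (4.4)·(4.4) + (1.4)·(1.4)) / 4 = 41.2/4 = 10.3
  S = [[8, -4.5],
 [-4.5, 10.3]].

Step 3 — invert S. det(S) = 8·10.3 - (-4.5)² = 62.15.
  S^{-1} = (1/det) · [[d, -b], [-b, a]] = [[0.1657, 0.0724],
 [0.0724, 0.1287]].

Step 4 — quadratic form (x̄ - mu_0)^T · S^{-1} · (x̄ - mu_0):
  S^{-1} · (x̄ - mu_0) = (0.354, 0.4071),
  (x̄ - mu_0)^T · [...] = (1)·(0.354) + (2.6)·(0.4071) = 1.4124.

Step 5 — scale by n: T² = 5 · 1.4124 = 7.0619.

T² ≈ 7.0619
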